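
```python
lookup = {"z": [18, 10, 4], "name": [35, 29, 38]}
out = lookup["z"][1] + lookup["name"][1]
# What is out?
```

Answer: 39

Derivation:
Trace (tracking out):
lookup = {'z': [18, 10, 4], 'name': [35, 29, 38]}  # -> lookup = {'z': [18, 10, 4], 'name': [35, 29, 38]}
out = lookup['z'][1] + lookup['name'][1]  # -> out = 39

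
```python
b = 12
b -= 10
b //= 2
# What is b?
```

Trace (tracking b):
b = 12  # -> b = 12
b -= 10  # -> b = 2
b //= 2  # -> b = 1

Answer: 1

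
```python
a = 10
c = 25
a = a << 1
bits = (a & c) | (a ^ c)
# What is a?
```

Answer: 20

Derivation:
Trace (tracking a):
a = 10  # -> a = 10
c = 25  # -> c = 25
a = a << 1  # -> a = 20
bits = a & c | a ^ c  # -> bits = 29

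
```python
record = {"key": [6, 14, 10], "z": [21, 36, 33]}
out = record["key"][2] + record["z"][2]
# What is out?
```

Trace (tracking out):
record = {'key': [6, 14, 10], 'z': [21, 36, 33]}  # -> record = {'key': [6, 14, 10], 'z': [21, 36, 33]}
out = record['key'][2] + record['z'][2]  # -> out = 43

Answer: 43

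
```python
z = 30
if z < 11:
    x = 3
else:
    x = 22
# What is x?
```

Answer: 22

Derivation:
Trace (tracking x):
z = 30  # -> z = 30
if z < 11:  # condition is False
else:
    x = 22  # -> x = 22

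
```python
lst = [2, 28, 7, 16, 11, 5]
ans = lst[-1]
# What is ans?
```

Answer: 5

Derivation:
Trace (tracking ans):
lst = [2, 28, 7, 16, 11, 5]  # -> lst = [2, 28, 7, 16, 11, 5]
ans = lst[-1]  # -> ans = 5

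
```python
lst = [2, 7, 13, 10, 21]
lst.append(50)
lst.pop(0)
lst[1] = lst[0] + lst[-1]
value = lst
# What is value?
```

Trace (tracking value):
lst = [2, 7, 13, 10, 21]  # -> lst = [2, 7, 13, 10, 21]
lst.append(50)  # -> lst = [2, 7, 13, 10, 21, 50]
lst.pop(0)  # -> lst = [7, 13, 10, 21, 50]
lst[1] = lst[0] + lst[-1]  # -> lst = [7, 57, 10, 21, 50]
value = lst  # -> value = [7, 57, 10, 21, 50]

Answer: [7, 57, 10, 21, 50]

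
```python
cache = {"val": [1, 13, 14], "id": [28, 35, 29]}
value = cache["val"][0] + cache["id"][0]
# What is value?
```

Trace (tracking value):
cache = {'val': [1, 13, 14], 'id': [28, 35, 29]}  # -> cache = {'val': [1, 13, 14], 'id': [28, 35, 29]}
value = cache['val'][0] + cache['id'][0]  # -> value = 29

Answer: 29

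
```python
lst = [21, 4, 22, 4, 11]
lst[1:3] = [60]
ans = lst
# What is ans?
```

Trace (tracking ans):
lst = [21, 4, 22, 4, 11]  # -> lst = [21, 4, 22, 4, 11]
lst[1:3] = [60]  # -> lst = [21, 60, 4, 11]
ans = lst  # -> ans = [21, 60, 4, 11]

Answer: [21, 60, 4, 11]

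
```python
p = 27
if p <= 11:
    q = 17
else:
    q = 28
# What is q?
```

Answer: 28

Derivation:
Trace (tracking q):
p = 27  # -> p = 27
if p <= 11:  # condition is False
else:
    q = 28  # -> q = 28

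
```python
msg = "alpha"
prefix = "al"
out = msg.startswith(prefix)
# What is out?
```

Trace (tracking out):
msg = 'alpha'  # -> msg = 'alpha'
prefix = 'al'  # -> prefix = 'al'
out = msg.startswith(prefix)  # -> out = True

Answer: True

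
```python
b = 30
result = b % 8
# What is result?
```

Answer: 6

Derivation:
Trace (tracking result):
b = 30  # -> b = 30
result = b % 8  # -> result = 6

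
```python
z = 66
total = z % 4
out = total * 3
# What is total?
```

Answer: 2

Derivation:
Trace (tracking total):
z = 66  # -> z = 66
total = z % 4  # -> total = 2
out = total * 3  # -> out = 6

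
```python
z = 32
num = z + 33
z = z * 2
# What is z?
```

Trace (tracking z):
z = 32  # -> z = 32
num = z + 33  # -> num = 65
z = z * 2  # -> z = 64

Answer: 64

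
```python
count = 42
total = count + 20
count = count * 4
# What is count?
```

Trace (tracking count):
count = 42  # -> count = 42
total = count + 20  # -> total = 62
count = count * 4  # -> count = 168

Answer: 168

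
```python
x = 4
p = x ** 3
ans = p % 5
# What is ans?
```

Answer: 4

Derivation:
Trace (tracking ans):
x = 4  # -> x = 4
p = x ** 3  # -> p = 64
ans = p % 5  # -> ans = 4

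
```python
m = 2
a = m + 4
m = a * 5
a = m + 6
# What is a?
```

Answer: 36

Derivation:
Trace (tracking a):
m = 2  # -> m = 2
a = m + 4  # -> a = 6
m = a * 5  # -> m = 30
a = m + 6  # -> a = 36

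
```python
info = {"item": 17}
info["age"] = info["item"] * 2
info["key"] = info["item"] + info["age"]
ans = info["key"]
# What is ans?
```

Answer: 51

Derivation:
Trace (tracking ans):
info = {'item': 17}  # -> info = {'item': 17}
info['age'] = info['item'] * 2  # -> info = {'item': 17, 'age': 34}
info['key'] = info['item'] + info['age']  # -> info = {'item': 17, 'age': 34, 'key': 51}
ans = info['key']  # -> ans = 51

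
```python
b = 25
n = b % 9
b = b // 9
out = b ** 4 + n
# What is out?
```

Answer: 23

Derivation:
Trace (tracking out):
b = 25  # -> b = 25
n = b % 9  # -> n = 7
b = b // 9  # -> b = 2
out = b ** 4 + n  # -> out = 23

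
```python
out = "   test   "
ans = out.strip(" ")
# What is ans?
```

Answer: 'test'

Derivation:
Trace (tracking ans):
out = '   test   '  # -> out = '   test   '
ans = out.strip(' ')  # -> ans = 'test'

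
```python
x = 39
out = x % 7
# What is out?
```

Answer: 4

Derivation:
Trace (tracking out):
x = 39  # -> x = 39
out = x % 7  # -> out = 4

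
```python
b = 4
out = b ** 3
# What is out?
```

Answer: 64

Derivation:
Trace (tracking out):
b = 4  # -> b = 4
out = b ** 3  # -> out = 64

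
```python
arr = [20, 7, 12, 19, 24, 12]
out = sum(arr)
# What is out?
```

Trace (tracking out):
arr = [20, 7, 12, 19, 24, 12]  # -> arr = [20, 7, 12, 19, 24, 12]
out = sum(arr)  # -> out = 94

Answer: 94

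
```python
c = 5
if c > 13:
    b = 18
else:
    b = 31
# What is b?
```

Answer: 31

Derivation:
Trace (tracking b):
c = 5  # -> c = 5
if c > 13:  # condition is False
else:
    b = 31  # -> b = 31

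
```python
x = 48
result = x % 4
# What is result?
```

Answer: 0

Derivation:
Trace (tracking result):
x = 48  # -> x = 48
result = x % 4  # -> result = 0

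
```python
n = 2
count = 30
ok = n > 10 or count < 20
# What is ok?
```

Answer: False

Derivation:
Trace (tracking ok):
n = 2  # -> n = 2
count = 30  # -> count = 30
ok = n > 10 or count < 20  # -> ok = False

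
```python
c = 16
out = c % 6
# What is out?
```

Trace (tracking out):
c = 16  # -> c = 16
out = c % 6  # -> out = 4

Answer: 4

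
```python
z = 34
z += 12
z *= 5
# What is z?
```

Trace (tracking z):
z = 34  # -> z = 34
z += 12  # -> z = 46
z *= 5  # -> z = 230

Answer: 230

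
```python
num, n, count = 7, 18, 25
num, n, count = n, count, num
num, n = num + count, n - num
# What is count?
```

Trace (tracking count):
num, n, count = (7, 18, 25)  # -> num = 7, n = 18, count = 25
num, n, count = (n, count, num)  # -> num = 18, n = 25, count = 7
num, n = (num + count, n - num)  # -> num = 25, n = 7

Answer: 7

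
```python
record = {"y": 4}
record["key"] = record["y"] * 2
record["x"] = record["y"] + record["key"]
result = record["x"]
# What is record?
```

Trace (tracking record):
record = {'y': 4}  # -> record = {'y': 4}
record['key'] = record['y'] * 2  # -> record = {'y': 4, 'key': 8}
record['x'] = record['y'] + record['key']  # -> record = {'y': 4, 'key': 8, 'x': 12}
result = record['x']  # -> result = 12

Answer: {'y': 4, 'key': 8, 'x': 12}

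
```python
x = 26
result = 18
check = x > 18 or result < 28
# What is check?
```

Answer: True

Derivation:
Trace (tracking check):
x = 26  # -> x = 26
result = 18  # -> result = 18
check = x > 18 or result < 28  # -> check = True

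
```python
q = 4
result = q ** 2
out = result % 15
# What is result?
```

Trace (tracking result):
q = 4  # -> q = 4
result = q ** 2  # -> result = 16
out = result % 15  # -> out = 1

Answer: 16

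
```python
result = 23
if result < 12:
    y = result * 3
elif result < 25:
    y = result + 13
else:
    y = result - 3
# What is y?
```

Trace (tracking y):
result = 23  # -> result = 23
if result < 12:  # condition is False
elif result < 25:  # condition is True
    y = result + 13  # -> y = 36

Answer: 36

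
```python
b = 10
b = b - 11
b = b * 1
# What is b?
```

Answer: -1

Derivation:
Trace (tracking b):
b = 10  # -> b = 10
b = b - 11  # -> b = -1
b = b * 1  # -> b = -1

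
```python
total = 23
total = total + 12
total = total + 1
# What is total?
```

Trace (tracking total):
total = 23  # -> total = 23
total = total + 12  # -> total = 35
total = total + 1  # -> total = 36

Answer: 36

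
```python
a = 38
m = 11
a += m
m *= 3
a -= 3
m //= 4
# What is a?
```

Answer: 46

Derivation:
Trace (tracking a):
a = 38  # -> a = 38
m = 11  # -> m = 11
a += m  # -> a = 49
m *= 3  # -> m = 33
a -= 3  # -> a = 46
m //= 4  # -> m = 8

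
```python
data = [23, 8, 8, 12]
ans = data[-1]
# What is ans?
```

Trace (tracking ans):
data = [23, 8, 8, 12]  # -> data = [23, 8, 8, 12]
ans = data[-1]  # -> ans = 12

Answer: 12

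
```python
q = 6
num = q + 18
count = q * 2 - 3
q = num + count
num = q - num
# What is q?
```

Answer: 33

Derivation:
Trace (tracking q):
q = 6  # -> q = 6
num = q + 18  # -> num = 24
count = q * 2 - 3  # -> count = 9
q = num + count  # -> q = 33
num = q - num  # -> num = 9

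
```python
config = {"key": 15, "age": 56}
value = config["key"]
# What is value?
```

Answer: 15

Derivation:
Trace (tracking value):
config = {'key': 15, 'age': 56}  # -> config = {'key': 15, 'age': 56}
value = config['key']  # -> value = 15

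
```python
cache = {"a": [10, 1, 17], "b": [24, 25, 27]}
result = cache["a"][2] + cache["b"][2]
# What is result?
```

Trace (tracking result):
cache = {'a': [10, 1, 17], 'b': [24, 25, 27]}  # -> cache = {'a': [10, 1, 17], 'b': [24, 25, 27]}
result = cache['a'][2] + cache['b'][2]  # -> result = 44

Answer: 44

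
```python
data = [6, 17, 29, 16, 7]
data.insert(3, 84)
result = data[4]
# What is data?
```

Trace (tracking data):
data = [6, 17, 29, 16, 7]  # -> data = [6, 17, 29, 16, 7]
data.insert(3, 84)  # -> data = [6, 17, 29, 84, 16, 7]
result = data[4]  # -> result = 16

Answer: [6, 17, 29, 84, 16, 7]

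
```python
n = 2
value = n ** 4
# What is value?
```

Answer: 16

Derivation:
Trace (tracking value):
n = 2  # -> n = 2
value = n ** 4  # -> value = 16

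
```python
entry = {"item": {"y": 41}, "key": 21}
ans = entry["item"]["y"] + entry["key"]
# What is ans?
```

Answer: 62

Derivation:
Trace (tracking ans):
entry = {'item': {'y': 41}, 'key': 21}  # -> entry = {'item': {'y': 41}, 'key': 21}
ans = entry['item']['y'] + entry['key']  # -> ans = 62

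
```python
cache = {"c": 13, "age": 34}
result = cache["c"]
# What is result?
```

Trace (tracking result):
cache = {'c': 13, 'age': 34}  # -> cache = {'c': 13, 'age': 34}
result = cache['c']  # -> result = 13

Answer: 13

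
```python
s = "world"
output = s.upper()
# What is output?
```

Trace (tracking output):
s = 'world'  # -> s = 'world'
output = s.upper()  # -> output = 'WORLD'

Answer: 'WORLD'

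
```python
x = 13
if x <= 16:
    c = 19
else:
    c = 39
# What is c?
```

Answer: 19

Derivation:
Trace (tracking c):
x = 13  # -> x = 13
if x <= 16:  # condition is True
    c = 19  # -> c = 19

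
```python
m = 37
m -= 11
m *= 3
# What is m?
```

Trace (tracking m):
m = 37  # -> m = 37
m -= 11  # -> m = 26
m *= 3  # -> m = 78

Answer: 78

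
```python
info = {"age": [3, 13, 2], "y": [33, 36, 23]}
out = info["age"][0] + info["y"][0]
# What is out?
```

Trace (tracking out):
info = {'age': [3, 13, 2], 'y': [33, 36, 23]}  # -> info = {'age': [3, 13, 2], 'y': [33, 36, 23]}
out = info['age'][0] + info['y'][0]  # -> out = 36

Answer: 36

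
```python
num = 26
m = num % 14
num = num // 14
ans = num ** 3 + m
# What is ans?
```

Answer: 13

Derivation:
Trace (tracking ans):
num = 26  # -> num = 26
m = num % 14  # -> m = 12
num = num // 14  # -> num = 1
ans = num ** 3 + m  # -> ans = 13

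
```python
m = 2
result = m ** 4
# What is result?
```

Answer: 16

Derivation:
Trace (tracking result):
m = 2  # -> m = 2
result = m ** 4  # -> result = 16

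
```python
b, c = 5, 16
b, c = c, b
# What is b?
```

Answer: 16

Derivation:
Trace (tracking b):
b, c = (5, 16)  # -> b = 5, c = 16
b, c = (c, b)  # -> b = 16, c = 5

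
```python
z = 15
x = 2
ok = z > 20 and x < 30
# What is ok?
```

Answer: False

Derivation:
Trace (tracking ok):
z = 15  # -> z = 15
x = 2  # -> x = 2
ok = z > 20 and x < 30  # -> ok = False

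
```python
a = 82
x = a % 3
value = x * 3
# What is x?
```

Answer: 1

Derivation:
Trace (tracking x):
a = 82  # -> a = 82
x = a % 3  # -> x = 1
value = x * 3  # -> value = 3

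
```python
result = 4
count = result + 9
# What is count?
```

Answer: 13

Derivation:
Trace (tracking count):
result = 4  # -> result = 4
count = result + 9  # -> count = 13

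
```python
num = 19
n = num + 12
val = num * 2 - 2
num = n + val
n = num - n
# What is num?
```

Trace (tracking num):
num = 19  # -> num = 19
n = num + 12  # -> n = 31
val = num * 2 - 2  # -> val = 36
num = n + val  # -> num = 67
n = num - n  # -> n = 36

Answer: 67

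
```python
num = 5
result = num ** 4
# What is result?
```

Trace (tracking result):
num = 5  # -> num = 5
result = num ** 4  # -> result = 625

Answer: 625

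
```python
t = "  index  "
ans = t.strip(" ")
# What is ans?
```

Trace (tracking ans):
t = '  index  '  # -> t = '  index  '
ans = t.strip(' ')  # -> ans = 'index'

Answer: 'index'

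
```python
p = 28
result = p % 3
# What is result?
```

Answer: 1

Derivation:
Trace (tracking result):
p = 28  # -> p = 28
result = p % 3  # -> result = 1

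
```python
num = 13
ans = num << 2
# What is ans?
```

Answer: 52

Derivation:
Trace (tracking ans):
num = 13  # -> num = 13
ans = num << 2  # -> ans = 52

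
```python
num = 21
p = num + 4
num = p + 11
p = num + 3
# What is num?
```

Answer: 36

Derivation:
Trace (tracking num):
num = 21  # -> num = 21
p = num + 4  # -> p = 25
num = p + 11  # -> num = 36
p = num + 3  # -> p = 39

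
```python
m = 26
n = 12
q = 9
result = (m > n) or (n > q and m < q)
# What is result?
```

Trace (tracking result):
m = 26  # -> m = 26
n = 12  # -> n = 12
q = 9  # -> q = 9
result = m > n or (n > q and m < q)  # -> result = True

Answer: True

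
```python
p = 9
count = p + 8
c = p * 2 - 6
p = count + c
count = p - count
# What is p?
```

Answer: 29

Derivation:
Trace (tracking p):
p = 9  # -> p = 9
count = p + 8  # -> count = 17
c = p * 2 - 6  # -> c = 12
p = count + c  # -> p = 29
count = p - count  # -> count = 12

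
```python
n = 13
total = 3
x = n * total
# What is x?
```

Answer: 39

Derivation:
Trace (tracking x):
n = 13  # -> n = 13
total = 3  # -> total = 3
x = n * total  # -> x = 39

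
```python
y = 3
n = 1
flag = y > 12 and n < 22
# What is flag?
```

Trace (tracking flag):
y = 3  # -> y = 3
n = 1  # -> n = 1
flag = y > 12 and n < 22  # -> flag = False

Answer: False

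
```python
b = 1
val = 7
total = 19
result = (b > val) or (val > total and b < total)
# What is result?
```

Trace (tracking result):
b = 1  # -> b = 1
val = 7  # -> val = 7
total = 19  # -> total = 19
result = b > val or (val > total and b < total)  # -> result = False

Answer: False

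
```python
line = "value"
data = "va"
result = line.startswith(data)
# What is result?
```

Trace (tracking result):
line = 'value'  # -> line = 'value'
data = 'va'  # -> data = 'va'
result = line.startswith(data)  # -> result = True

Answer: True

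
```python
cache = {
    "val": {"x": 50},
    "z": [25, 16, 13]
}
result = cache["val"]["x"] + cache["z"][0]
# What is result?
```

Answer: 75

Derivation:
Trace (tracking result):
cache = {'val': {'x': 50}, 'z': [25, 16, 13]}  # -> cache = {'val': {'x': 50}, 'z': [25, 16, 13]}
result = cache['val']['x'] + cache['z'][0]  # -> result = 75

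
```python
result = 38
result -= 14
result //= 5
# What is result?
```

Answer: 4

Derivation:
Trace (tracking result):
result = 38  # -> result = 38
result -= 14  # -> result = 24
result //= 5  # -> result = 4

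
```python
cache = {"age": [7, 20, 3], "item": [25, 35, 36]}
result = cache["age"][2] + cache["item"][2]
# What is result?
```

Answer: 39

Derivation:
Trace (tracking result):
cache = {'age': [7, 20, 3], 'item': [25, 35, 36]}  # -> cache = {'age': [7, 20, 3], 'item': [25, 35, 36]}
result = cache['age'][2] + cache['item'][2]  # -> result = 39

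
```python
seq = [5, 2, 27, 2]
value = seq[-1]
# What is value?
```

Trace (tracking value):
seq = [5, 2, 27, 2]  # -> seq = [5, 2, 27, 2]
value = seq[-1]  # -> value = 2

Answer: 2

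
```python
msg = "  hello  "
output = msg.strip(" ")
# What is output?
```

Trace (tracking output):
msg = '  hello  '  # -> msg = '  hello  '
output = msg.strip(' ')  # -> output = 'hello'

Answer: 'hello'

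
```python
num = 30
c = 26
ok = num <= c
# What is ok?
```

Trace (tracking ok):
num = 30  # -> num = 30
c = 26  # -> c = 26
ok = num <= c  # -> ok = False

Answer: False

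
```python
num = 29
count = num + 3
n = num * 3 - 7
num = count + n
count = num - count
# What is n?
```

Trace (tracking n):
num = 29  # -> num = 29
count = num + 3  # -> count = 32
n = num * 3 - 7  # -> n = 80
num = count + n  # -> num = 112
count = num - count  # -> count = 80

Answer: 80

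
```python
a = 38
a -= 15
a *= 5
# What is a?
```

Trace (tracking a):
a = 38  # -> a = 38
a -= 15  # -> a = 23
a *= 5  # -> a = 115

Answer: 115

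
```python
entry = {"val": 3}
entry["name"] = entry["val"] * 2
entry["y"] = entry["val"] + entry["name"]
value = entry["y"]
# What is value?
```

Answer: 9

Derivation:
Trace (tracking value):
entry = {'val': 3}  # -> entry = {'val': 3}
entry['name'] = entry['val'] * 2  # -> entry = {'val': 3, 'name': 6}
entry['y'] = entry['val'] + entry['name']  # -> entry = {'val': 3, 'name': 6, 'y': 9}
value = entry['y']  # -> value = 9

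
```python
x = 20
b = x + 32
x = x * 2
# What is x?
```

Trace (tracking x):
x = 20  # -> x = 20
b = x + 32  # -> b = 52
x = x * 2  # -> x = 40

Answer: 40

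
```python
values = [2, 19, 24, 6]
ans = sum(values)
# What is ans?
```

Trace (tracking ans):
values = [2, 19, 24, 6]  # -> values = [2, 19, 24, 6]
ans = sum(values)  # -> ans = 51

Answer: 51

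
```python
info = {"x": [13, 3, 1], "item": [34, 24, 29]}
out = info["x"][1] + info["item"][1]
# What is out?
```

Answer: 27

Derivation:
Trace (tracking out):
info = {'x': [13, 3, 1], 'item': [34, 24, 29]}  # -> info = {'x': [13, 3, 1], 'item': [34, 24, 29]}
out = info['x'][1] + info['item'][1]  # -> out = 27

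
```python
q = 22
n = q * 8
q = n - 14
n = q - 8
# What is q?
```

Answer: 162

Derivation:
Trace (tracking q):
q = 22  # -> q = 22
n = q * 8  # -> n = 176
q = n - 14  # -> q = 162
n = q - 8  # -> n = 154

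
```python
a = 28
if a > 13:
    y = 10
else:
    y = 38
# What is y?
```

Answer: 10

Derivation:
Trace (tracking y):
a = 28  # -> a = 28
if a > 13:  # condition is True
    y = 10  # -> y = 10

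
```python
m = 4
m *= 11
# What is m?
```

Answer: 44

Derivation:
Trace (tracking m):
m = 4  # -> m = 4
m *= 11  # -> m = 44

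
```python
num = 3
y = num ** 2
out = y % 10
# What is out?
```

Answer: 9

Derivation:
Trace (tracking out):
num = 3  # -> num = 3
y = num ** 2  # -> y = 9
out = y % 10  # -> out = 9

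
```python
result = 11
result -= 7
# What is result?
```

Trace (tracking result):
result = 11  # -> result = 11
result -= 7  # -> result = 4

Answer: 4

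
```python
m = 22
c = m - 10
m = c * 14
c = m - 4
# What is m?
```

Trace (tracking m):
m = 22  # -> m = 22
c = m - 10  # -> c = 12
m = c * 14  # -> m = 168
c = m - 4  # -> c = 164

Answer: 168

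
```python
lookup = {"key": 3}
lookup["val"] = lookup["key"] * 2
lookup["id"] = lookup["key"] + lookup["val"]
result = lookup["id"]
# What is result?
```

Trace (tracking result):
lookup = {'key': 3}  # -> lookup = {'key': 3}
lookup['val'] = lookup['key'] * 2  # -> lookup = {'key': 3, 'val': 6}
lookup['id'] = lookup['key'] + lookup['val']  # -> lookup = {'key': 3, 'val': 6, 'id': 9}
result = lookup['id']  # -> result = 9

Answer: 9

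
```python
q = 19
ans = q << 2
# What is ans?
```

Answer: 76

Derivation:
Trace (tracking ans):
q = 19  # -> q = 19
ans = q << 2  # -> ans = 76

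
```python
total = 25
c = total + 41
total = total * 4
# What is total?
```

Answer: 100

Derivation:
Trace (tracking total):
total = 25  # -> total = 25
c = total + 41  # -> c = 66
total = total * 4  # -> total = 100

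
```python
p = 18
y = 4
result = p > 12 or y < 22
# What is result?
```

Answer: True

Derivation:
Trace (tracking result):
p = 18  # -> p = 18
y = 4  # -> y = 4
result = p > 12 or y < 22  # -> result = True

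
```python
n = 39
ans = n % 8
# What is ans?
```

Trace (tracking ans):
n = 39  # -> n = 39
ans = n % 8  # -> ans = 7

Answer: 7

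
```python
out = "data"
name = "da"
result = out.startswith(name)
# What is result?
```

Answer: True

Derivation:
Trace (tracking result):
out = 'data'  # -> out = 'data'
name = 'da'  # -> name = 'da'
result = out.startswith(name)  # -> result = True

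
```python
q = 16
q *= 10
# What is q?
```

Answer: 160

Derivation:
Trace (tracking q):
q = 16  # -> q = 16
q *= 10  # -> q = 160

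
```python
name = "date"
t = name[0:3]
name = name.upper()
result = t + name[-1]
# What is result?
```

Trace (tracking result):
name = 'date'  # -> name = 'date'
t = name[0:3]  # -> t = 'dat'
name = name.upper()  # -> name = 'DATE'
result = t + name[-1]  # -> result = 'datE'

Answer: 'datE'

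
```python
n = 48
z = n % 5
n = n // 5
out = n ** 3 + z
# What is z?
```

Trace (tracking z):
n = 48  # -> n = 48
z = n % 5  # -> z = 3
n = n // 5  # -> n = 9
out = n ** 3 + z  # -> out = 732

Answer: 3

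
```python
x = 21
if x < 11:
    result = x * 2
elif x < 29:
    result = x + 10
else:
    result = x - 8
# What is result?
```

Answer: 31

Derivation:
Trace (tracking result):
x = 21  # -> x = 21
if x < 11:  # condition is False
elif x < 29:  # condition is True
    result = x + 10  # -> result = 31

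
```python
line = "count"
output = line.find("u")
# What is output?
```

Trace (tracking output):
line = 'count'  # -> line = 'count'
output = line.find('u')  # -> output = 2

Answer: 2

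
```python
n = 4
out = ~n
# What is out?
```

Trace (tracking out):
n = 4  # -> n = 4
out = ~n  # -> out = -5

Answer: -5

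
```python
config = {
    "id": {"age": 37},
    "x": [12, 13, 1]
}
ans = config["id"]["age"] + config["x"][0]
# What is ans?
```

Trace (tracking ans):
config = {'id': {'age': 37}, 'x': [12, 13, 1]}  # -> config = {'id': {'age': 37}, 'x': [12, 13, 1]}
ans = config['id']['age'] + config['x'][0]  # -> ans = 49

Answer: 49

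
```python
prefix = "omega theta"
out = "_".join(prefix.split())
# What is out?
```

Trace (tracking out):
prefix = 'omega theta'  # -> prefix = 'omega theta'
out = '_'.join(prefix.split())  # -> out = 'omega_theta'

Answer: 'omega_theta'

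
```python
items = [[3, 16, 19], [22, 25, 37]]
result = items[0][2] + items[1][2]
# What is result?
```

Trace (tracking result):
items = [[3, 16, 19], [22, 25, 37]]  # -> items = [[3, 16, 19], [22, 25, 37]]
result = items[0][2] + items[1][2]  # -> result = 56

Answer: 56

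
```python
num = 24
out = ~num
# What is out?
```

Answer: -25

Derivation:
Trace (tracking out):
num = 24  # -> num = 24
out = ~num  # -> out = -25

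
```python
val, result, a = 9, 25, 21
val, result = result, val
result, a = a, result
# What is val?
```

Trace (tracking val):
val, result, a = (9, 25, 21)  # -> val = 9, result = 25, a = 21
val, result = (result, val)  # -> val = 25, result = 9
result, a = (a, result)  # -> result = 21, a = 9

Answer: 25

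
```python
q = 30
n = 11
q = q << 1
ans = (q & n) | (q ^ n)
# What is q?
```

Answer: 60

Derivation:
Trace (tracking q):
q = 30  # -> q = 30
n = 11  # -> n = 11
q = q << 1  # -> q = 60
ans = q & n | q ^ n  # -> ans = 63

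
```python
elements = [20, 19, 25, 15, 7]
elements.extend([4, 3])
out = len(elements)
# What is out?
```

Trace (tracking out):
elements = [20, 19, 25, 15, 7]  # -> elements = [20, 19, 25, 15, 7]
elements.extend([4, 3])  # -> elements = [20, 19, 25, 15, 7, 4, 3]
out = len(elements)  # -> out = 7

Answer: 7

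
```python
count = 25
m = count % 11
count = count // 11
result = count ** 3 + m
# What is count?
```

Answer: 2

Derivation:
Trace (tracking count):
count = 25  # -> count = 25
m = count % 11  # -> m = 3
count = count // 11  # -> count = 2
result = count ** 3 + m  # -> result = 11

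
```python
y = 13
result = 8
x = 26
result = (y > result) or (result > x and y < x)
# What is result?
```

Trace (tracking result):
y = 13  # -> y = 13
result = 8  # -> result = 8
x = 26  # -> x = 26
result = y > result or (result > x and y < x)  # -> result = True

Answer: True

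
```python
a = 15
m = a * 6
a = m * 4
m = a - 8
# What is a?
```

Trace (tracking a):
a = 15  # -> a = 15
m = a * 6  # -> m = 90
a = m * 4  # -> a = 360
m = a - 8  # -> m = 352

Answer: 360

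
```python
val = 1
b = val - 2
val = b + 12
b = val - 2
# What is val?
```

Trace (tracking val):
val = 1  # -> val = 1
b = val - 2  # -> b = -1
val = b + 12  # -> val = 11
b = val - 2  # -> b = 9

Answer: 11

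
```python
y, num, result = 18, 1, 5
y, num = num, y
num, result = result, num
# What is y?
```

Trace (tracking y):
y, num, result = (18, 1, 5)  # -> y = 18, num = 1, result = 5
y, num = (num, y)  # -> y = 1, num = 18
num, result = (result, num)  # -> num = 5, result = 18

Answer: 1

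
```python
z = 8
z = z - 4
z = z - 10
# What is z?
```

Answer: -6

Derivation:
Trace (tracking z):
z = 8  # -> z = 8
z = z - 4  # -> z = 4
z = z - 10  # -> z = -6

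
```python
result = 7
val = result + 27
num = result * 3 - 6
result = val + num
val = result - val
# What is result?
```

Answer: 49

Derivation:
Trace (tracking result):
result = 7  # -> result = 7
val = result + 27  # -> val = 34
num = result * 3 - 6  # -> num = 15
result = val + num  # -> result = 49
val = result - val  # -> val = 15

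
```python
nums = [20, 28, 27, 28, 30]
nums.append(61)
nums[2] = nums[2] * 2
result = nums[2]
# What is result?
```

Trace (tracking result):
nums = [20, 28, 27, 28, 30]  # -> nums = [20, 28, 27, 28, 30]
nums.append(61)  # -> nums = [20, 28, 27, 28, 30, 61]
nums[2] = nums[2] * 2  # -> nums = [20, 28, 54, 28, 30, 61]
result = nums[2]  # -> result = 54

Answer: 54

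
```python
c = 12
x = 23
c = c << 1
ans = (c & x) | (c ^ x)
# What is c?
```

Trace (tracking c):
c = 12  # -> c = 12
x = 23  # -> x = 23
c = c << 1  # -> c = 24
ans = c & x | c ^ x  # -> ans = 31

Answer: 24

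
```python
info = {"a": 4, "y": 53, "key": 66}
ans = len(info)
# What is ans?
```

Trace (tracking ans):
info = {'a': 4, 'y': 53, 'key': 66}  # -> info = {'a': 4, 'y': 53, 'key': 66}
ans = len(info)  # -> ans = 3

Answer: 3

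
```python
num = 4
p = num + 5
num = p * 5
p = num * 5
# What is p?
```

Trace (tracking p):
num = 4  # -> num = 4
p = num + 5  # -> p = 9
num = p * 5  # -> num = 45
p = num * 5  # -> p = 225

Answer: 225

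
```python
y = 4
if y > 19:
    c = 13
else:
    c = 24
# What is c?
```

Answer: 24

Derivation:
Trace (tracking c):
y = 4  # -> y = 4
if y > 19:  # condition is False
else:
    c = 24  # -> c = 24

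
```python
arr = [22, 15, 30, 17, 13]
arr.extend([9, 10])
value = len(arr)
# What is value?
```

Trace (tracking value):
arr = [22, 15, 30, 17, 13]  # -> arr = [22, 15, 30, 17, 13]
arr.extend([9, 10])  # -> arr = [22, 15, 30, 17, 13, 9, 10]
value = len(arr)  # -> value = 7

Answer: 7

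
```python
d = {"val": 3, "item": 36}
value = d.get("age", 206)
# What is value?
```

Answer: 206

Derivation:
Trace (tracking value):
d = {'val': 3, 'item': 36}  # -> d = {'val': 3, 'item': 36}
value = d.get('age', 206)  # -> value = 206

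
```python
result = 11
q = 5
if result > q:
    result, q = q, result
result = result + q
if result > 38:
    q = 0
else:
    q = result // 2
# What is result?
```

Answer: 16

Derivation:
Trace (tracking result):
result = 11  # -> result = 11
q = 5  # -> q = 5
if result > q:  # condition is True
    result, q = (q, result)  # -> result = 5, q = 11
result = result + q  # -> result = 16
if result > 38:  # condition is False
else:
    q = result // 2  # -> q = 8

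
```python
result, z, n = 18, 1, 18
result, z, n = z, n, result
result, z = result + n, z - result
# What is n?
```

Answer: 18

Derivation:
Trace (tracking n):
result, z, n = (18, 1, 18)  # -> result = 18, z = 1, n = 18
result, z, n = (z, n, result)  # -> result = 1, z = 18, n = 18
result, z = (result + n, z - result)  # -> result = 19, z = 17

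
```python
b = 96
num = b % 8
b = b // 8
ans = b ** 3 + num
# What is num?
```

Answer: 0

Derivation:
Trace (tracking num):
b = 96  # -> b = 96
num = b % 8  # -> num = 0
b = b // 8  # -> b = 12
ans = b ** 3 + num  # -> ans = 1728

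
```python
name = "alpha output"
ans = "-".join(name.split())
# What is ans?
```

Answer: 'alpha-output'

Derivation:
Trace (tracking ans):
name = 'alpha output'  # -> name = 'alpha output'
ans = '-'.join(name.split())  # -> ans = 'alpha-output'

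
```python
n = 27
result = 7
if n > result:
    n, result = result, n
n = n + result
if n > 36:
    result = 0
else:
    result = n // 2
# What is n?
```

Answer: 34

Derivation:
Trace (tracking n):
n = 27  # -> n = 27
result = 7  # -> result = 7
if n > result:  # condition is True
    n, result = (result, n)  # -> n = 7, result = 27
n = n + result  # -> n = 34
if n > 36:  # condition is False
else:
    result = n // 2  # -> result = 17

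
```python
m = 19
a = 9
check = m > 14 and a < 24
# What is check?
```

Trace (tracking check):
m = 19  # -> m = 19
a = 9  # -> a = 9
check = m > 14 and a < 24  # -> check = True

Answer: True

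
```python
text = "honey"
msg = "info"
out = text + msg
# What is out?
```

Answer: 'honeyinfo'

Derivation:
Trace (tracking out):
text = 'honey'  # -> text = 'honey'
msg = 'info'  # -> msg = 'info'
out = text + msg  # -> out = 'honeyinfo'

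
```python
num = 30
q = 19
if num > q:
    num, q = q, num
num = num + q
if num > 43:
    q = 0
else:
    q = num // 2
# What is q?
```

Trace (tracking q):
num = 30  # -> num = 30
q = 19  # -> q = 19
if num > q:  # condition is True
    num, q = (q, num)  # -> num = 19, q = 30
num = num + q  # -> num = 49
if num > 43:  # condition is True
    q = 0  # -> q = 0

Answer: 0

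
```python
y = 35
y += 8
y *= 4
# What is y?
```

Trace (tracking y):
y = 35  # -> y = 35
y += 8  # -> y = 43
y *= 4  # -> y = 172

Answer: 172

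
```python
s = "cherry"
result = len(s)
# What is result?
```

Answer: 6

Derivation:
Trace (tracking result):
s = 'cherry'  # -> s = 'cherry'
result = len(s)  # -> result = 6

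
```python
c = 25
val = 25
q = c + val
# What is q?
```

Trace (tracking q):
c = 25  # -> c = 25
val = 25  # -> val = 25
q = c + val  # -> q = 50

Answer: 50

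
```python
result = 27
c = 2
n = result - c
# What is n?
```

Answer: 25

Derivation:
Trace (tracking n):
result = 27  # -> result = 27
c = 2  # -> c = 2
n = result - c  # -> n = 25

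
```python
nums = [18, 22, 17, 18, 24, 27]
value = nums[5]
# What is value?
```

Answer: 27

Derivation:
Trace (tracking value):
nums = [18, 22, 17, 18, 24, 27]  # -> nums = [18, 22, 17, 18, 24, 27]
value = nums[5]  # -> value = 27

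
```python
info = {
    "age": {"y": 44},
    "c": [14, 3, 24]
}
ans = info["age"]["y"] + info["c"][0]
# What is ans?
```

Answer: 58

Derivation:
Trace (tracking ans):
info = {'age': {'y': 44}, 'c': [14, 3, 24]}  # -> info = {'age': {'y': 44}, 'c': [14, 3, 24]}
ans = info['age']['y'] + info['c'][0]  # -> ans = 58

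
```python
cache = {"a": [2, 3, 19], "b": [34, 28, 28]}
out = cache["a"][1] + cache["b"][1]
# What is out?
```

Trace (tracking out):
cache = {'a': [2, 3, 19], 'b': [34, 28, 28]}  # -> cache = {'a': [2, 3, 19], 'b': [34, 28, 28]}
out = cache['a'][1] + cache['b'][1]  # -> out = 31

Answer: 31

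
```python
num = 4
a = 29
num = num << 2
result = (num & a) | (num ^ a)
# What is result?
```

Trace (tracking result):
num = 4  # -> num = 4
a = 29  # -> a = 29
num = num << 2  # -> num = 16
result = num & a | num ^ a  # -> result = 29

Answer: 29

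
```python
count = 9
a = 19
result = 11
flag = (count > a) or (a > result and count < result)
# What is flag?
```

Trace (tracking flag):
count = 9  # -> count = 9
a = 19  # -> a = 19
result = 11  # -> result = 11
flag = count > a or (a > result and count < result)  # -> flag = True

Answer: True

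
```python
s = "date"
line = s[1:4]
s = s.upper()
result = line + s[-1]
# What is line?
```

Trace (tracking line):
s = 'date'  # -> s = 'date'
line = s[1:4]  # -> line = 'ate'
s = s.upper()  # -> s = 'DATE'
result = line + s[-1]  # -> result = 'ateE'

Answer: 'ate'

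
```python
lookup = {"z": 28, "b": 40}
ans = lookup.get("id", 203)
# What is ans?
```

Answer: 203

Derivation:
Trace (tracking ans):
lookup = {'z': 28, 'b': 40}  # -> lookup = {'z': 28, 'b': 40}
ans = lookup.get('id', 203)  # -> ans = 203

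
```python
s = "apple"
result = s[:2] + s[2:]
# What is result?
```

Answer: 'apple'

Derivation:
Trace (tracking result):
s = 'apple'  # -> s = 'apple'
result = s[:2] + s[2:]  # -> result = 'apple'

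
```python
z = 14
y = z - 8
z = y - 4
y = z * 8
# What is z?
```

Trace (tracking z):
z = 14  # -> z = 14
y = z - 8  # -> y = 6
z = y - 4  # -> z = 2
y = z * 8  # -> y = 16

Answer: 2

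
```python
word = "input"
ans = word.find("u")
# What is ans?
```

Answer: 3

Derivation:
Trace (tracking ans):
word = 'input'  # -> word = 'input'
ans = word.find('u')  # -> ans = 3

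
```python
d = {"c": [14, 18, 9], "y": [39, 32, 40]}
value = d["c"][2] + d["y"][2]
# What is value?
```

Trace (tracking value):
d = {'c': [14, 18, 9], 'y': [39, 32, 40]}  # -> d = {'c': [14, 18, 9], 'y': [39, 32, 40]}
value = d['c'][2] + d['y'][2]  # -> value = 49

Answer: 49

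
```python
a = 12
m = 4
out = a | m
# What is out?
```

Answer: 12

Derivation:
Trace (tracking out):
a = 12  # -> a = 12
m = 4  # -> m = 4
out = a | m  # -> out = 12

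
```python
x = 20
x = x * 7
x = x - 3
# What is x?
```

Answer: 137

Derivation:
Trace (tracking x):
x = 20  # -> x = 20
x = x * 7  # -> x = 140
x = x - 3  # -> x = 137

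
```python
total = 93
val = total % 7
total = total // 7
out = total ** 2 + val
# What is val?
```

Answer: 2

Derivation:
Trace (tracking val):
total = 93  # -> total = 93
val = total % 7  # -> val = 2
total = total // 7  # -> total = 13
out = total ** 2 + val  # -> out = 171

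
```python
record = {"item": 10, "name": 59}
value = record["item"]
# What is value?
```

Trace (tracking value):
record = {'item': 10, 'name': 59}  # -> record = {'item': 10, 'name': 59}
value = record['item']  # -> value = 10

Answer: 10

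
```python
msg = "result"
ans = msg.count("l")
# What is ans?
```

Answer: 1

Derivation:
Trace (tracking ans):
msg = 'result'  # -> msg = 'result'
ans = msg.count('l')  # -> ans = 1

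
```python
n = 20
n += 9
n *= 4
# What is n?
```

Trace (tracking n):
n = 20  # -> n = 20
n += 9  # -> n = 29
n *= 4  # -> n = 116

Answer: 116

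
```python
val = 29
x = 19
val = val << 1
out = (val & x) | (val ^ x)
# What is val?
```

Trace (tracking val):
val = 29  # -> val = 29
x = 19  # -> x = 19
val = val << 1  # -> val = 58
out = val & x | val ^ x  # -> out = 59

Answer: 58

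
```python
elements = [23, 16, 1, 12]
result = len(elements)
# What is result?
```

Trace (tracking result):
elements = [23, 16, 1, 12]  # -> elements = [23, 16, 1, 12]
result = len(elements)  # -> result = 4

Answer: 4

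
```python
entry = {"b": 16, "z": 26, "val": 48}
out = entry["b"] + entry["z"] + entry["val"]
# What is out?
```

Answer: 90

Derivation:
Trace (tracking out):
entry = {'b': 16, 'z': 26, 'val': 48}  # -> entry = {'b': 16, 'z': 26, 'val': 48}
out = entry['b'] + entry['z'] + entry['val']  # -> out = 90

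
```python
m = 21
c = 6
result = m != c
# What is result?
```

Answer: True

Derivation:
Trace (tracking result):
m = 21  # -> m = 21
c = 6  # -> c = 6
result = m != c  # -> result = True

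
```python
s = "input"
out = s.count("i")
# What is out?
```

Answer: 1

Derivation:
Trace (tracking out):
s = 'input'  # -> s = 'input'
out = s.count('i')  # -> out = 1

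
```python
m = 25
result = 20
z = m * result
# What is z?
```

Trace (tracking z):
m = 25  # -> m = 25
result = 20  # -> result = 20
z = m * result  # -> z = 500

Answer: 500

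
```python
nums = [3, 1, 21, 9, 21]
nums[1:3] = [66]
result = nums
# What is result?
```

Answer: [3, 66, 9, 21]

Derivation:
Trace (tracking result):
nums = [3, 1, 21, 9, 21]  # -> nums = [3, 1, 21, 9, 21]
nums[1:3] = [66]  # -> nums = [3, 66, 9, 21]
result = nums  # -> result = [3, 66, 9, 21]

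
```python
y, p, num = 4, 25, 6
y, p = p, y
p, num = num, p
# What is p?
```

Answer: 6

Derivation:
Trace (tracking p):
y, p, num = (4, 25, 6)  # -> y = 4, p = 25, num = 6
y, p = (p, y)  # -> y = 25, p = 4
p, num = (num, p)  # -> p = 6, num = 4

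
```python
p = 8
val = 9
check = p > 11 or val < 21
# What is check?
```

Answer: True

Derivation:
Trace (tracking check):
p = 8  # -> p = 8
val = 9  # -> val = 9
check = p > 11 or val < 21  # -> check = True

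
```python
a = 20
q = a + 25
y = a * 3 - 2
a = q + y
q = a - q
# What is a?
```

Trace (tracking a):
a = 20  # -> a = 20
q = a + 25  # -> q = 45
y = a * 3 - 2  # -> y = 58
a = q + y  # -> a = 103
q = a - q  # -> q = 58

Answer: 103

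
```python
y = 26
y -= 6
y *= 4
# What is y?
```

Trace (tracking y):
y = 26  # -> y = 26
y -= 6  # -> y = 20
y *= 4  # -> y = 80

Answer: 80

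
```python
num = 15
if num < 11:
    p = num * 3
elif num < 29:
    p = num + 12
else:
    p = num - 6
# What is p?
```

Answer: 27

Derivation:
Trace (tracking p):
num = 15  # -> num = 15
if num < 11:  # condition is False
elif num < 29:  # condition is True
    p = num + 12  # -> p = 27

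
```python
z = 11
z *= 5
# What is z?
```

Trace (tracking z):
z = 11  # -> z = 11
z *= 5  # -> z = 55

Answer: 55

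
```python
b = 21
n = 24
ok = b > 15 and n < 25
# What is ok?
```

Answer: True

Derivation:
Trace (tracking ok):
b = 21  # -> b = 21
n = 24  # -> n = 24
ok = b > 15 and n < 25  # -> ok = True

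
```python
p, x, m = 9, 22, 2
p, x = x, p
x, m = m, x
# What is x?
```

Trace (tracking x):
p, x, m = (9, 22, 2)  # -> p = 9, x = 22, m = 2
p, x = (x, p)  # -> p = 22, x = 9
x, m = (m, x)  # -> x = 2, m = 9

Answer: 2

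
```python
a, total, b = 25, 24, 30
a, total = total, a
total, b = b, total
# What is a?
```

Trace (tracking a):
a, total, b = (25, 24, 30)  # -> a = 25, total = 24, b = 30
a, total = (total, a)  # -> a = 24, total = 25
total, b = (b, total)  # -> total = 30, b = 25

Answer: 24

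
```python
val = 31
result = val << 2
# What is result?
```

Trace (tracking result):
val = 31  # -> val = 31
result = val << 2  # -> result = 124

Answer: 124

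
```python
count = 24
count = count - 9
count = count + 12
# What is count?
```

Trace (tracking count):
count = 24  # -> count = 24
count = count - 9  # -> count = 15
count = count + 12  # -> count = 27

Answer: 27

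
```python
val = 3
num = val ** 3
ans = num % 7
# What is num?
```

Answer: 27

Derivation:
Trace (tracking num):
val = 3  # -> val = 3
num = val ** 3  # -> num = 27
ans = num % 7  # -> ans = 6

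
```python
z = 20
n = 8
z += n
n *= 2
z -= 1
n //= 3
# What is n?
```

Answer: 5

Derivation:
Trace (tracking n):
z = 20  # -> z = 20
n = 8  # -> n = 8
z += n  # -> z = 28
n *= 2  # -> n = 16
z -= 1  # -> z = 27
n //= 3  # -> n = 5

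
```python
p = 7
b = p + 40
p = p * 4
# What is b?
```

Answer: 47

Derivation:
Trace (tracking b):
p = 7  # -> p = 7
b = p + 40  # -> b = 47
p = p * 4  # -> p = 28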